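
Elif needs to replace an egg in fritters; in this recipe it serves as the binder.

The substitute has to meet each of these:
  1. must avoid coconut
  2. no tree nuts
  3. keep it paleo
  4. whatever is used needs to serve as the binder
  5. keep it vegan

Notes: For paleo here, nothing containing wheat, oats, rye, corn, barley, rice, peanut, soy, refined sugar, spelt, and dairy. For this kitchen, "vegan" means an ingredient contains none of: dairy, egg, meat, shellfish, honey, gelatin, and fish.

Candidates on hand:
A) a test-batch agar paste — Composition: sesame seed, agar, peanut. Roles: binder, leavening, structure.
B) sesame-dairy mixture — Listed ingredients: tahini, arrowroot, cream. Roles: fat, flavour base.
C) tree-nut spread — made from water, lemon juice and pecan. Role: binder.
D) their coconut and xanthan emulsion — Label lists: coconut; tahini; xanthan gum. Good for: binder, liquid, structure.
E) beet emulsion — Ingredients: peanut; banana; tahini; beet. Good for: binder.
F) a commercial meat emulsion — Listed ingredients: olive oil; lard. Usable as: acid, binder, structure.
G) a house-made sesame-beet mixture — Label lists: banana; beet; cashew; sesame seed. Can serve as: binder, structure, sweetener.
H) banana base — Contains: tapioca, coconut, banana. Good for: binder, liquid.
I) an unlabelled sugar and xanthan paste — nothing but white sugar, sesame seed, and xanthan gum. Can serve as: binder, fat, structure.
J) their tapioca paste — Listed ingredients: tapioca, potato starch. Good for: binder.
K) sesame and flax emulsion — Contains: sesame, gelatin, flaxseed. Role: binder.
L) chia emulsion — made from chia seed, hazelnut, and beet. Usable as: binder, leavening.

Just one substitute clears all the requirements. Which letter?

J

A: has peanut, so not paleo — out
B: not usable as a binder; has cream, so not paleo (and 1 more) — reject
C: has pecan, so not tree-nut-free — reject
D: has coconut, so not coconut-free — reject
E: has peanut, so not paleo — no
F: has lard, so not vegan — reject
G: has cashew, so not tree-nut-free — no
H: has coconut, so not coconut-free — no
I: has white sugar, so not paleo — reject
J: paleo, no coconut — OK
K: has gelatin, so not vegan — reject
L: has hazelnut, so not tree-nut-free — no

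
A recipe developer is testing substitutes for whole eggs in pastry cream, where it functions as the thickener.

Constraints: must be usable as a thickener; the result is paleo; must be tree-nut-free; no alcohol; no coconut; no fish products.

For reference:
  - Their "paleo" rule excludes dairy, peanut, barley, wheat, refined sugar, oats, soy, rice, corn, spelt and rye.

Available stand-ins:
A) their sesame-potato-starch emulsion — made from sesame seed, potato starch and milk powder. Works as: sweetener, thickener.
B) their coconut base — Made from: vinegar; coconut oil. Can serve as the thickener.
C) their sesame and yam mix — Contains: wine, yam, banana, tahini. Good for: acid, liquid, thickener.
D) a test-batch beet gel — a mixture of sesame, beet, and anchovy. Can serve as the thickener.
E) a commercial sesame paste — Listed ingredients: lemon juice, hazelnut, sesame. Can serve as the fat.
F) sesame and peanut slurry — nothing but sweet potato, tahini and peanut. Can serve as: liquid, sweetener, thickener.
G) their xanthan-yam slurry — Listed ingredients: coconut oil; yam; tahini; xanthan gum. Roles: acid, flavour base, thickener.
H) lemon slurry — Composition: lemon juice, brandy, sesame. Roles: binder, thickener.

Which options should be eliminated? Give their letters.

A: has milk powder, so not paleo — reject
B: has coconut oil, so not coconut-free — no
C: has wine, so not alcohol-free — reject
D: has anchovy, so not fish-free — out
E: not usable as a thickener; has hazelnut, so not tree-nut-free — no
F: has peanut, so not paleo — out
G: has coconut oil, so not coconut-free — reject
H: has brandy, so not alcohol-free — no

A, B, C, D, E, F, G, H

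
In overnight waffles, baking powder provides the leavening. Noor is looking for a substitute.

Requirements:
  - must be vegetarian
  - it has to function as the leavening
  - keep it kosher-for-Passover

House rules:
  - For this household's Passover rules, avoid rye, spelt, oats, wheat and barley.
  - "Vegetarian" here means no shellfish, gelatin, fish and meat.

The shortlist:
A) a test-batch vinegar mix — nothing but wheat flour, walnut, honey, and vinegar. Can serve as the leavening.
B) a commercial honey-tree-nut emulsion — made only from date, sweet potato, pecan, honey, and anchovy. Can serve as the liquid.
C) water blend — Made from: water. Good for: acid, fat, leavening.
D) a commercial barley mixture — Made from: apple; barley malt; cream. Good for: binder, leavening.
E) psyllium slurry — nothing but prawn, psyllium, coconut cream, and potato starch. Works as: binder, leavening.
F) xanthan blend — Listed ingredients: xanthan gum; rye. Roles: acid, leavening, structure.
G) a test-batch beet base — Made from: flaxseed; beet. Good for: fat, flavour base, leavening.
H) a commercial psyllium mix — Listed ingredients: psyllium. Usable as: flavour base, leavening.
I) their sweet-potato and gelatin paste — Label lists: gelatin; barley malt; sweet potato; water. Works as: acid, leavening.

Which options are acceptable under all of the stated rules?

A: has wheat flour, so not kosher-for-Passover — out
B: not usable as a leavening; has anchovy, so not vegetarian — out
C: every rule checks out — OK
D: has barley malt, so not kosher-for-Passover — out
E: has prawn, so not vegetarian — out
F: has rye, so not kosher-for-Passover — no
G: vegetarian, kosher-for-Passover — OK
H: only psyllium; none excluded — valid
I: has barley malt, so not kosher-for-Passover; has gelatin, so not vegetarian — out

C, G, H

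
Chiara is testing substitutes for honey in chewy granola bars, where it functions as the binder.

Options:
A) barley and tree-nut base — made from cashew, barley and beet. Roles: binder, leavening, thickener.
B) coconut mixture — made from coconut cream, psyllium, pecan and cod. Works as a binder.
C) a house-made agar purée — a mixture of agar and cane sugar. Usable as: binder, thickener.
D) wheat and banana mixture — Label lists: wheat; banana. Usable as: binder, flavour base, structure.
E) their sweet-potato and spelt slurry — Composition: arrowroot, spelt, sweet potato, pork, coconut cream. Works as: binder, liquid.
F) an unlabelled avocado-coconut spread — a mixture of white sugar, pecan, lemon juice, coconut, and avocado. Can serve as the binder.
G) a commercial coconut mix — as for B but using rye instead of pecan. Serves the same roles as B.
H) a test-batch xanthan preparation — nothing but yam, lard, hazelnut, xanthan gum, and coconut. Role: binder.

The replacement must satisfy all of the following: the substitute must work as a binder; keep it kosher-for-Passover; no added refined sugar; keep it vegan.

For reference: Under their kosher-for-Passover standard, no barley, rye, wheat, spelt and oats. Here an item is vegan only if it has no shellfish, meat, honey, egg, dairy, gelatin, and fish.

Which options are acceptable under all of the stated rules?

A: has barley, so not kosher-for-Passover — reject
B: has cod, so not vegan — out
C: has cane sugar, so not no-added-sugar — out
D: has wheat, so not kosher-for-Passover — no
E: has spelt, so not kosher-for-Passover; has pork, so not vegan — reject
F: has white sugar, so not no-added-sugar — out
G: has rye, so not kosher-for-Passover; has cod, so not vegan — no
H: has lard, so not vegan — out

none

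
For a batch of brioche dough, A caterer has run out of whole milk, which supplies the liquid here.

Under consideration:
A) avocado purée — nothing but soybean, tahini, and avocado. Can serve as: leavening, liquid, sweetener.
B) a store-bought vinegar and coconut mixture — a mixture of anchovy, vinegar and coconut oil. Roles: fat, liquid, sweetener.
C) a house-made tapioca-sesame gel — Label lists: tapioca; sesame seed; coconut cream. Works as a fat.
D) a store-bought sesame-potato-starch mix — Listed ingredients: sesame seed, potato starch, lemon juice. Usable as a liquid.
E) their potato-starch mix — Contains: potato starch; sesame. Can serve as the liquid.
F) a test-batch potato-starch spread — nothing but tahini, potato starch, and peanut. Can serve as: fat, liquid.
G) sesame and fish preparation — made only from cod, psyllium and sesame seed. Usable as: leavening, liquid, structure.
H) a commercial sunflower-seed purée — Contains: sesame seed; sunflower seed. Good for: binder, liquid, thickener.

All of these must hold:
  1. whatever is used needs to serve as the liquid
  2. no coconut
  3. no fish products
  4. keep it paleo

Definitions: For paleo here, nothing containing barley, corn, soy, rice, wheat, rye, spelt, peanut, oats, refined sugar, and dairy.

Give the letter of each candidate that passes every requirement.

A: has soybean, so not paleo — no
B: has anchovy, so not fish-free; has coconut oil, so not coconut-free — reject
C: not usable as a liquid; has coconut cream, so not coconut-free — reject
D: only sesame seed, lemon juice, and potato starch; none excluded — valid
E: paleo, no coconut — keep
F: has peanut, so not paleo — no
G: has cod, so not fish-free — out
H: only sesame seed and sunflower seed; none excluded — valid

D, E, H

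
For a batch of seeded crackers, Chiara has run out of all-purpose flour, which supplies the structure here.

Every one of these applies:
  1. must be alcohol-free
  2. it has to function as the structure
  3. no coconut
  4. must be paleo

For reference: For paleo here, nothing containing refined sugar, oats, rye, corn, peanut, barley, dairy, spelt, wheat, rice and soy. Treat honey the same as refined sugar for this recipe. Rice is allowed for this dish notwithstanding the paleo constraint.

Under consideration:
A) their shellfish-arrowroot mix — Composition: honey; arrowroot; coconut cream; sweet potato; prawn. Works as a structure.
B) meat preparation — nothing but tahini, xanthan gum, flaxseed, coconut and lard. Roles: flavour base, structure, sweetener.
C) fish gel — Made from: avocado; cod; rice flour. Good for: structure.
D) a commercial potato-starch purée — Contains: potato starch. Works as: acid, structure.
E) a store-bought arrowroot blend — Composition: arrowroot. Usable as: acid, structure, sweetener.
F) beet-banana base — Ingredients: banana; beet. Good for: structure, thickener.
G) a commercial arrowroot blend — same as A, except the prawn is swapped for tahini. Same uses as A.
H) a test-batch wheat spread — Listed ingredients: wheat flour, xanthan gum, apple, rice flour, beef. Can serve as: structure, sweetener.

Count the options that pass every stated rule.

4

A: has honey, so not paleo; has coconut cream, so not coconut-free — reject
B: has coconut, so not coconut-free — out
C: rice is permitted under the paleo carve-out; nothing else excluded — keep
D: paleo, no coconut — OK
E: paleo, no alcohol — keep
F: only banana and beet; none excluded — keep
G: has honey, so not paleo; has coconut cream, so not coconut-free — no
H: has wheat flour, so not paleo — out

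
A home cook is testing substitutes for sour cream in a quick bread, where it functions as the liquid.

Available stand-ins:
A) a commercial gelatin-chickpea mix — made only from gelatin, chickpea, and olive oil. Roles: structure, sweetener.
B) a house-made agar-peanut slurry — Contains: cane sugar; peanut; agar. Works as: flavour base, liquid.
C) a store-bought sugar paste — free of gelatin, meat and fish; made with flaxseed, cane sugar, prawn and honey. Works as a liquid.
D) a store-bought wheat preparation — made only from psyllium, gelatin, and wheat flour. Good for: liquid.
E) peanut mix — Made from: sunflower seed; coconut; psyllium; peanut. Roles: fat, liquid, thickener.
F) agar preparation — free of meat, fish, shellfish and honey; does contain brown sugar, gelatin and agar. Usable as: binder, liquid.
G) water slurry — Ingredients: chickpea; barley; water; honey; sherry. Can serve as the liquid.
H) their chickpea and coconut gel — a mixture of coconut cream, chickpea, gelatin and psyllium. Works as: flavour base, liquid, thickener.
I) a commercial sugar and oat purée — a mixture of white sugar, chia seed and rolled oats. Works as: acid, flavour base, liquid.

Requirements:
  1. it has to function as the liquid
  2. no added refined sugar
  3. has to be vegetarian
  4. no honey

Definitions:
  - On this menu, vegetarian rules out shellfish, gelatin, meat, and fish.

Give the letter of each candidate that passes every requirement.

E

A: not usable as a liquid; has gelatin, so not vegetarian — reject
B: has cane sugar, so not no-added-sugar — reject
C: has prawn, so not vegetarian; has cane sugar, so not no-added-sugar (and 1 more) — out
D: has gelatin, so not vegetarian — reject
E: coconut and peanut etc. — none of it excluded — valid
F: has gelatin, so not vegetarian; has brown sugar, so not no-added-sugar — no
G: has honey, so not honey-free — no
H: has gelatin, so not vegetarian — no
I: has white sugar, so not no-added-sugar — no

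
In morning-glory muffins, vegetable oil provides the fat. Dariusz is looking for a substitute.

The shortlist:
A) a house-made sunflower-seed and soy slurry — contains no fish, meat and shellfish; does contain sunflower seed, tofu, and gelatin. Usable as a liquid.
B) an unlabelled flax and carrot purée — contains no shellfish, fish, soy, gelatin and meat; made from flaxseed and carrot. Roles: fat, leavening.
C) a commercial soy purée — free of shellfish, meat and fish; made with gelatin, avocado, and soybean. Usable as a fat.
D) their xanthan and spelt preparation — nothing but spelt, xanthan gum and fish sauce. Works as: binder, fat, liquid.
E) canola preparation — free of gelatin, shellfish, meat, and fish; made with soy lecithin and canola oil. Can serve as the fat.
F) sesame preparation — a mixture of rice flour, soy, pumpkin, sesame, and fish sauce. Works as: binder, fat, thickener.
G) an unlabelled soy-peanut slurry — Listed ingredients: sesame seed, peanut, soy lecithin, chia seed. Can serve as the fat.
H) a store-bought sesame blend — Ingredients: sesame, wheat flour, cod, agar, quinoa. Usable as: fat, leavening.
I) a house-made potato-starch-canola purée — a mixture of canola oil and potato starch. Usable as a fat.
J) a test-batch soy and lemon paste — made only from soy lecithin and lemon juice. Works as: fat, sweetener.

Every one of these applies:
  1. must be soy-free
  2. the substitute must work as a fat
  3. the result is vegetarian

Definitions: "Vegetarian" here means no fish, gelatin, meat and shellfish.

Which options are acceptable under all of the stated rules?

A: not usable as a fat; has gelatin, so not vegetarian (and 1 more) — no
B: nothing on the exclusion list — valid
C: has gelatin, so not vegetarian; has soybean, so not soy-free — reject
D: has fish sauce, so not vegetarian — reject
E: has soy lecithin, so not soy-free — no
F: has fish sauce, so not vegetarian; has soy, so not soy-free — out
G: has soy lecithin, so not soy-free — reject
H: has cod, so not vegetarian — reject
I: only canola oil and potato starch; none excluded — valid
J: has soy lecithin, so not soy-free — no

B, I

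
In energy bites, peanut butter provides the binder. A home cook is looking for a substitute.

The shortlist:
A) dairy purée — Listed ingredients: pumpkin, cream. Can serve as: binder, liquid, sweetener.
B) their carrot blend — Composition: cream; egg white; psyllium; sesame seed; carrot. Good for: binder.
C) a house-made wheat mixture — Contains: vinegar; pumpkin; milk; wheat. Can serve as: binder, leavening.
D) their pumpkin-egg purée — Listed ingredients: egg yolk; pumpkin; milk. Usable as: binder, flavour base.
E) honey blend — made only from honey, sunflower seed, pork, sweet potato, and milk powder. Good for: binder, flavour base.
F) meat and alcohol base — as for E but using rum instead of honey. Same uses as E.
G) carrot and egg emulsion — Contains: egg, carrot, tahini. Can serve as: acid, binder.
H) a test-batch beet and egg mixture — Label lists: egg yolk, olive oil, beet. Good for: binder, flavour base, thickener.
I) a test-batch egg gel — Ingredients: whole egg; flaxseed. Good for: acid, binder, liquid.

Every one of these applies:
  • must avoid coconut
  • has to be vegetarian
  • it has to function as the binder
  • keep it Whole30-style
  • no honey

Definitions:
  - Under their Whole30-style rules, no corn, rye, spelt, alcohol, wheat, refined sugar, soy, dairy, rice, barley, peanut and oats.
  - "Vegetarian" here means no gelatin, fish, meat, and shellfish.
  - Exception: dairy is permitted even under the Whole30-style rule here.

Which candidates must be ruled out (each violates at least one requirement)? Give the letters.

A: dairy is permitted under the Whole30-style carve-out; nothing else excluded — OK
B: dairy is permitted under the Whole30-style carve-out; nothing else excluded — valid
C: has wheat, so not Whole30-style — reject
D: dairy is permitted under the Whole30-style carve-out; nothing else excluded — valid
E: has pork, so not vegetarian; has honey, so not honey-free — out
F: has rum, so not Whole30-style; has pork, so not vegetarian — no
G: no honey, no coconut — OK
H: only egg yolk, beet, and olive oil; none excluded — keep
I: nothing on the exclusion list — keep

C, E, F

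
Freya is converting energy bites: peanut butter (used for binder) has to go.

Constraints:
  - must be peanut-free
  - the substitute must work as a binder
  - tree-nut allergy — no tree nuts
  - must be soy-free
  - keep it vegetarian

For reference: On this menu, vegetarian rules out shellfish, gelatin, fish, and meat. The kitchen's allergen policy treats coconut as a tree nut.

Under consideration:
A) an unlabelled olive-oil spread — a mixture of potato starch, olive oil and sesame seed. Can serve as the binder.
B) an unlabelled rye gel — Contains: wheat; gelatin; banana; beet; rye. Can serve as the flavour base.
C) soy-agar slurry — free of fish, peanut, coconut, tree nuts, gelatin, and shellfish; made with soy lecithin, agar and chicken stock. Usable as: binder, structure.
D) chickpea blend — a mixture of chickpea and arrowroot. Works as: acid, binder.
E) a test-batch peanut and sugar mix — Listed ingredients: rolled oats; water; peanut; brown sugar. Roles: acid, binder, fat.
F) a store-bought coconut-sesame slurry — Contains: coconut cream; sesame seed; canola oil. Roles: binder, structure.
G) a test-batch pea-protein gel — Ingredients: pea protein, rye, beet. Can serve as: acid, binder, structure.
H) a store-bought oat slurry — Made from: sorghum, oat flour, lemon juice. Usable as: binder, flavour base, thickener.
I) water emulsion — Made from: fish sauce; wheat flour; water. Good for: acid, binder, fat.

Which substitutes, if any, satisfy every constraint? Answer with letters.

A: only sesame seed, olive oil, and potato starch; none excluded — keep
B: not usable as a binder; has gelatin, so not vegetarian — out
C: has chicken stock, so not vegetarian; has soy lecithin, so not soy-free — reject
D: only chickpea and arrowroot; none excluded — valid
E: has peanut, so not peanut-free — no
F: has coconut cream, so not tree-nut-free — reject
G: only rye, pea protein, and beet; none excluded — OK
H: every rule checks out — OK
I: has fish sauce, so not vegetarian — reject

A, D, G, H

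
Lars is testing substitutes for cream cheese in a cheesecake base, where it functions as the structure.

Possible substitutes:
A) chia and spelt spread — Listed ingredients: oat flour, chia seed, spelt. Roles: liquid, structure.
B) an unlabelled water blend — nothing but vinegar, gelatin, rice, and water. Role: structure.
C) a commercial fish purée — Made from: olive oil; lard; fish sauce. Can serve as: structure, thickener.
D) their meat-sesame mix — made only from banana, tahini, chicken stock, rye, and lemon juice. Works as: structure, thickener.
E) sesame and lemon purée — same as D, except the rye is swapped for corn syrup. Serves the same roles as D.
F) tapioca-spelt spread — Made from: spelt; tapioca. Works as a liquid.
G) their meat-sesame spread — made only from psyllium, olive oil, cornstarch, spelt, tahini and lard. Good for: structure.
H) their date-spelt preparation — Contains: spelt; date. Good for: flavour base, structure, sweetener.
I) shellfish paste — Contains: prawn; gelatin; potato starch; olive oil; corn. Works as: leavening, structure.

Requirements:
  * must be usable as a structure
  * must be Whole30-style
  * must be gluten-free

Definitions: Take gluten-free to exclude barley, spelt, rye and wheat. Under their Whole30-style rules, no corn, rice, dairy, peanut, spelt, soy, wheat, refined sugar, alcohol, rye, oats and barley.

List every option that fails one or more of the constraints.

A: has spelt, so not gluten-free; has oat flour, so not Whole30-style — out
B: has rice, so not Whole30-style — out
C: only fish sauce, lard and olive oil; none excluded — OK
D: has rye, so not gluten-free; has rye, so not Whole30-style — no
E: has corn syrup, so not Whole30-style — no
F: not usable as a structure; has spelt, so not gluten-free (and 1 more) — reject
G: has spelt, so not gluten-free; has cornstarch, so not Whole30-style — out
H: has spelt, so not gluten-free; has spelt, so not Whole30-style — out
I: has corn, so not Whole30-style — no

A, B, D, E, F, G, H, I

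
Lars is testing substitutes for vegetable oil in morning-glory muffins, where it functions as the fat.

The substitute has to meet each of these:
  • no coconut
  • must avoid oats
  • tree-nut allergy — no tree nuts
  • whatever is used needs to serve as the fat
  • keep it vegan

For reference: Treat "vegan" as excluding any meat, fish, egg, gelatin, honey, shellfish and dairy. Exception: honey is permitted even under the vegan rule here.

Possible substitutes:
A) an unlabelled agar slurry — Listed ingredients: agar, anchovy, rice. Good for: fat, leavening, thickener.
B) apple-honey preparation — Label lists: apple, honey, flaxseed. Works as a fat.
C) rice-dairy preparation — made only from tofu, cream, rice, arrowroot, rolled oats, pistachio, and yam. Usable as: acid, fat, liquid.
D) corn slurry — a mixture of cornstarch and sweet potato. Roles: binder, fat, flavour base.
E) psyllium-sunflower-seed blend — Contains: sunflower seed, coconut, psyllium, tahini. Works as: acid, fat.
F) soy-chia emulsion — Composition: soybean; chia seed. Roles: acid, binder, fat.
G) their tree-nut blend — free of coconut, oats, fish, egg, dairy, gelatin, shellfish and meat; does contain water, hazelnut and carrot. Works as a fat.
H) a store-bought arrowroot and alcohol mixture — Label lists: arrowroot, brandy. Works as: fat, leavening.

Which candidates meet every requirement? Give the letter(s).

B, D, F, H

A: has anchovy, so not vegan — out
B: honey is permitted under the vegan carve-out; nothing else excluded — OK
C: has cream, so not vegan; has rolled oats, so not oat-free (and 1 more) — no
D: all constraints satisfied — keep
E: has coconut, so not coconut-free — out
F: works as a fat, no oats, vegan — keep
G: has hazelnut, so not tree-nut-free — reject
H: no tree nuts, vegan — OK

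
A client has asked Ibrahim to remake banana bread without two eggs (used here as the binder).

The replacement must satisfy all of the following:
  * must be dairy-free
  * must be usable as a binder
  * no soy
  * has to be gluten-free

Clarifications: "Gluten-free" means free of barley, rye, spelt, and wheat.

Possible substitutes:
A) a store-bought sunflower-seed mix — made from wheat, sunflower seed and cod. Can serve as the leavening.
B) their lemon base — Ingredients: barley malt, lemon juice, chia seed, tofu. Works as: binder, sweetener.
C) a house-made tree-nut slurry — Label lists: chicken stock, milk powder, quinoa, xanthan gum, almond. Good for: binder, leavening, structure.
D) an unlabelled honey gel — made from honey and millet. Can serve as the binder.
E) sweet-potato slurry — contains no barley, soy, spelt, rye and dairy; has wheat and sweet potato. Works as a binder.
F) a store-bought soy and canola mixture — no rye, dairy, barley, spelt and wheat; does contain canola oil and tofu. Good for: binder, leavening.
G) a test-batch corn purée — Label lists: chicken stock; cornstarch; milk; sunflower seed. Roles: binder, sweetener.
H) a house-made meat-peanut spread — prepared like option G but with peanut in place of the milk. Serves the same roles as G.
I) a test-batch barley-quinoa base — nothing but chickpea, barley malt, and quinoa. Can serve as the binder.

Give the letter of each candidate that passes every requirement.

A: not usable as a binder; has wheat, so not gluten-free — reject
B: has barley malt, so not gluten-free; has tofu, so not soy-free — no
C: has milk powder, so not dairy-free — out
D: only honey and millet; none excluded — valid
E: has wheat, so not gluten-free — out
F: has tofu, so not soy-free — out
G: has milk, so not dairy-free — out
H: works as a binder, no soy, gluten-free — valid
I: has barley malt, so not gluten-free — reject

D, H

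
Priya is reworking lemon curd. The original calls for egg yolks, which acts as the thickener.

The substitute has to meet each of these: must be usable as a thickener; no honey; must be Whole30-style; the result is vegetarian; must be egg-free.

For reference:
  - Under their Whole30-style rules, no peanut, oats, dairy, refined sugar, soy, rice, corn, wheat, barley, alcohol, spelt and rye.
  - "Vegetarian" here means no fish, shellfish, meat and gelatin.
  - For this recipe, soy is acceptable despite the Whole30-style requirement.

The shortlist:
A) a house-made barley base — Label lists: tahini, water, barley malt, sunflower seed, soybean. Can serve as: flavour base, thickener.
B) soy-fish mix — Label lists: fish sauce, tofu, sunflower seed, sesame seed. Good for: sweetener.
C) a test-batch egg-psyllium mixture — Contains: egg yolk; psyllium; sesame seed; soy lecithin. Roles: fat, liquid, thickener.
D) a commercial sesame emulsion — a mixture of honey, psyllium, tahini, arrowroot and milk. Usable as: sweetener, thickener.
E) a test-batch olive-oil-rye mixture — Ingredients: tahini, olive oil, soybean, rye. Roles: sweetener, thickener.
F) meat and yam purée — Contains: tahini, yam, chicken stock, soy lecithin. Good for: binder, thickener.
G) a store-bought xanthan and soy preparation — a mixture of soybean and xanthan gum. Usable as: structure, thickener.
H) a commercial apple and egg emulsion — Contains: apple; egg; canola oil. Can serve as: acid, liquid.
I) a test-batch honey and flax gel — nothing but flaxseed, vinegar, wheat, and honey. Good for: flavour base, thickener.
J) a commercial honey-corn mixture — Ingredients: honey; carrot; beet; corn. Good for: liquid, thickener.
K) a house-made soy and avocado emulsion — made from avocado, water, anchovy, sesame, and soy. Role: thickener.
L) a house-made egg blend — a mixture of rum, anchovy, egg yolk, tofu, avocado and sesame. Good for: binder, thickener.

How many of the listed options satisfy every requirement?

A: has barley malt, so not Whole30-style — out
B: not usable as a thickener; has fish sauce, so not vegetarian — reject
C: has egg yolk, so not egg-free — reject
D: has milk, so not Whole30-style; has honey, so not honey-free — no
E: has rye, so not Whole30-style — out
F: has chicken stock, so not vegetarian — no
G: soy is permitted under the Whole30-style carve-out; nothing else excluded — keep
H: not usable as a thickener; has egg, so not egg-free — no
I: has wheat, so not Whole30-style; has honey, so not honey-free — no
J: has corn, so not Whole30-style; has honey, so not honey-free — reject
K: has anchovy, so not vegetarian — out
L: has rum, so not Whole30-style; has anchovy, so not vegetarian (and 1 more) — no

1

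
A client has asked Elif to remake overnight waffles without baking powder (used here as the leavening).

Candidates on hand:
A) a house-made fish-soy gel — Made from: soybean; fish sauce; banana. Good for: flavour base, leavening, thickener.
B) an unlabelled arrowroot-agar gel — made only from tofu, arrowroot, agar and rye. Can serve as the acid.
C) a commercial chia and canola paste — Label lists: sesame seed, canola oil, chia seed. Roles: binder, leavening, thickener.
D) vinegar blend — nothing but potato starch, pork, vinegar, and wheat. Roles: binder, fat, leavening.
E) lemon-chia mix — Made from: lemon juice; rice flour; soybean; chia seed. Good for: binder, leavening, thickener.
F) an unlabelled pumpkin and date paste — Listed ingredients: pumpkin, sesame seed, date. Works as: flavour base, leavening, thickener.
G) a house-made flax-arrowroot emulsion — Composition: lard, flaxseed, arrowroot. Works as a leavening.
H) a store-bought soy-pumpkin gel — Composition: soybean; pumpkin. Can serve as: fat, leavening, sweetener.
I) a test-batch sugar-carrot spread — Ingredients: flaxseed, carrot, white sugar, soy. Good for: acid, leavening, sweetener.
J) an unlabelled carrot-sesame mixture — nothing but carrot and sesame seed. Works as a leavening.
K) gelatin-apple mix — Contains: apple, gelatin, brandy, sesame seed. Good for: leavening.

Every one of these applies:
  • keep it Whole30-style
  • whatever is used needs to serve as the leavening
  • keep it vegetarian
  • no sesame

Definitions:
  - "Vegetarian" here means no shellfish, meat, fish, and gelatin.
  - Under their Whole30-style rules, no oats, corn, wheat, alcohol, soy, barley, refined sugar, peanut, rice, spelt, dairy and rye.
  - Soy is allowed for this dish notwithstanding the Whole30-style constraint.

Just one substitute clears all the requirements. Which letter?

A: has fish sauce, so not vegetarian — out
B: not usable as a leavening; has rye, so not Whole30-style — out
C: has sesame seed, so not sesame-free — out
D: has pork, so not vegetarian; has wheat, so not Whole30-style — reject
E: has rice flour, so not Whole30-style — reject
F: has sesame seed, so not sesame-free — out
G: has lard, so not vegetarian — out
H: soy is permitted under the Whole30-style carve-out; nothing else excluded — OK
I: has white sugar, so not Whole30-style — no
J: has sesame seed, so not sesame-free — no
K: has gelatin, so not vegetarian; has brandy, so not Whole30-style (and 1 more) — out

H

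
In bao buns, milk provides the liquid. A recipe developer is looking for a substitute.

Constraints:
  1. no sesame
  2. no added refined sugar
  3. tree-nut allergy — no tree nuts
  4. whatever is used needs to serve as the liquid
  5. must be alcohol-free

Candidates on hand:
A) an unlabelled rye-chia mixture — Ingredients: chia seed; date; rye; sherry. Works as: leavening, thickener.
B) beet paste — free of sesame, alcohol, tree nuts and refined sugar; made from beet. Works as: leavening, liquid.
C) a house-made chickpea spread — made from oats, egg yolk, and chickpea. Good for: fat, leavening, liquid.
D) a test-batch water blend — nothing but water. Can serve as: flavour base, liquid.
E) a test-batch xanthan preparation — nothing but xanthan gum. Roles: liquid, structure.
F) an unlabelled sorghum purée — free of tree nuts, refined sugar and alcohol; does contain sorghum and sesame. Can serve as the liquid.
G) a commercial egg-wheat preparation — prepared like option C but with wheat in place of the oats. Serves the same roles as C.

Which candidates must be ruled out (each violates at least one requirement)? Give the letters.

A, F

A: not usable as a liquid; has sherry, so not alcohol-free — out
B: nothing on the exclusion list — keep
C: only egg yolk, oats and chickpea; none excluded — OK
D: every rule checks out — valid
E: only xanthan gum; none excluded — keep
F: has sesame, so not sesame-free — no
G: every rule checks out — valid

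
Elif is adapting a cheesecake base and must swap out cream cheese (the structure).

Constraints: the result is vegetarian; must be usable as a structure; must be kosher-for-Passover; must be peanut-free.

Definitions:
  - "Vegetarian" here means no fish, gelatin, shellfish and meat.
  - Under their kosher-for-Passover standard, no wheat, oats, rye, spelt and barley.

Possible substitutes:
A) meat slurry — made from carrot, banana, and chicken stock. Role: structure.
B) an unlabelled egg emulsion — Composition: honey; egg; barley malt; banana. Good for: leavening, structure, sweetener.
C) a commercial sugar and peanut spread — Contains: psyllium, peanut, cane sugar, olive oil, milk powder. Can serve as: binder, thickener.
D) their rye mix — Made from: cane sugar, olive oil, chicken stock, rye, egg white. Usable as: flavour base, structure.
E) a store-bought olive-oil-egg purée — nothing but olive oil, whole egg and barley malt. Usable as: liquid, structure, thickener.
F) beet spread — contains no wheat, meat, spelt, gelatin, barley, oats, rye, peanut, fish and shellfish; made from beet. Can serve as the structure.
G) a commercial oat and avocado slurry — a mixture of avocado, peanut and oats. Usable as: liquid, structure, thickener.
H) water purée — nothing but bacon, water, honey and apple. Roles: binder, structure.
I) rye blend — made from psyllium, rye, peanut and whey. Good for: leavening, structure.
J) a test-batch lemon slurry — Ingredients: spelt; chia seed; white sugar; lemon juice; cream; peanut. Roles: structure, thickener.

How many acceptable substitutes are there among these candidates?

1

A: has chicken stock, so not vegetarian — no
B: has barley malt, so not kosher-for-Passover — no
C: not usable as a structure; has peanut, so not peanut-free — out
D: has chicken stock, so not vegetarian; has rye, so not kosher-for-Passover — no
E: has barley malt, so not kosher-for-Passover — out
F: works as a structure, kosher-for-Passover, vegetarian — valid
G: has oats, so not kosher-for-Passover; has peanut, so not peanut-free — reject
H: has bacon, so not vegetarian — out
I: has rye, so not kosher-for-Passover; has peanut, so not peanut-free — out
J: has spelt, so not kosher-for-Passover; has peanut, so not peanut-free — out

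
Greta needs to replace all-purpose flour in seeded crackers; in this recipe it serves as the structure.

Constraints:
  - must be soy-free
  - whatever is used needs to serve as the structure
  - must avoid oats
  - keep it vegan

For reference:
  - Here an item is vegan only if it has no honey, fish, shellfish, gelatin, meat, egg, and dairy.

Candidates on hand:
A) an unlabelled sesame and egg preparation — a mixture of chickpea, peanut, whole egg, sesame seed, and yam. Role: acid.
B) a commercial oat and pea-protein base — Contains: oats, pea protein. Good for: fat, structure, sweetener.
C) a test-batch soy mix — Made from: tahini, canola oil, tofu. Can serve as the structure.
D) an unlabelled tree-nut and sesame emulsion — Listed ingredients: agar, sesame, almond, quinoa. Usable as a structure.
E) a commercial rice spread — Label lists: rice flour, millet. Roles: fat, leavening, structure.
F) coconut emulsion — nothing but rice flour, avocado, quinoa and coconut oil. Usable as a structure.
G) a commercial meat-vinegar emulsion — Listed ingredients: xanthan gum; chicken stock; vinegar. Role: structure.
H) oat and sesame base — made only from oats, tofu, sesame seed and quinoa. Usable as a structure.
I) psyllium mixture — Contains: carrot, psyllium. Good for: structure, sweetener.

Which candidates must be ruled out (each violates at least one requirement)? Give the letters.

A, B, C, G, H

A: not usable as a structure; has whole egg, so not vegan — reject
B: has oats, so not oat-free — out
C: has tofu, so not soy-free — reject
D: all constraints satisfied — keep
E: works as a structure, no soy, vegan — OK
F: nothing on the exclusion list — OK
G: has chicken stock, so not vegan — no
H: has oats, so not oat-free; has tofu, so not soy-free — reject
I: all constraints satisfied — OK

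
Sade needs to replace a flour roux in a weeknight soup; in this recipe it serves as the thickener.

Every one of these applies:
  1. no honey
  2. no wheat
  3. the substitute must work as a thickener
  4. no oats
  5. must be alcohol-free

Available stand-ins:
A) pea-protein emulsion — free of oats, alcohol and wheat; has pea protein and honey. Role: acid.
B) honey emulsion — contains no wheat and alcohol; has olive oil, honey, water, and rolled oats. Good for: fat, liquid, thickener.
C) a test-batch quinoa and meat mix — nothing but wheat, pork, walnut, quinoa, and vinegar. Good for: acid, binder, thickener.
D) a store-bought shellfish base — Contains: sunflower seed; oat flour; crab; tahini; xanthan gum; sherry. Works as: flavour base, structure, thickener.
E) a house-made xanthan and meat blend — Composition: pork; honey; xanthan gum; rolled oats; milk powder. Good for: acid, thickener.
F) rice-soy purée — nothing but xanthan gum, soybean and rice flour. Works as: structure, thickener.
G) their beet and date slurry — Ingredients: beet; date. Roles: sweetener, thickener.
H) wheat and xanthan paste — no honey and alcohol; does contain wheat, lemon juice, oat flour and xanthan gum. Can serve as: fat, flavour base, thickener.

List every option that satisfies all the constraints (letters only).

F, G

A: not usable as a thickener; has honey, so not honey-free — out
B: has honey, so not honey-free; has rolled oats, so not oat-free — reject
C: has wheat, so not wheat-free — reject
D: has oat flour, so not oat-free; has sherry, so not alcohol-free — out
E: has honey, so not honey-free; has rolled oats, so not oat-free — out
F: only rice flour, soybean, and xanthan gum; none excluded — OK
G: nothing on the exclusion list — valid
H: has oat flour, so not oat-free; has wheat, so not wheat-free — no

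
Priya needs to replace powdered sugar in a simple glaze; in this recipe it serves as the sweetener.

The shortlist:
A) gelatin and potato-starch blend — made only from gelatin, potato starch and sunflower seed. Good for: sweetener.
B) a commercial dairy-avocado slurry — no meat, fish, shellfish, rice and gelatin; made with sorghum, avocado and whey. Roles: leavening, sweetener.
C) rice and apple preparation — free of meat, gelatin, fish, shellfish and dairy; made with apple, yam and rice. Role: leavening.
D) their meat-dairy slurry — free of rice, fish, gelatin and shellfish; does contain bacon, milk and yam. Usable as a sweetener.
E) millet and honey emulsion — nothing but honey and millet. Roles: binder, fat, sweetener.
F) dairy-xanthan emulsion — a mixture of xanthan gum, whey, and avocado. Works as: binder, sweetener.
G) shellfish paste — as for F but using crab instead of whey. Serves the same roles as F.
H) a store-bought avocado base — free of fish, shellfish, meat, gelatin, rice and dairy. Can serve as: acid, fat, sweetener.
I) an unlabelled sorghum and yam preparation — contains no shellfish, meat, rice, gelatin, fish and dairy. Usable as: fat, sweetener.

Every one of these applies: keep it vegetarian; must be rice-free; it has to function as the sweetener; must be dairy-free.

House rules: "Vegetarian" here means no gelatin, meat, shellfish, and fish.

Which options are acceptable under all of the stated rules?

E, H, I

A: has gelatin, so not vegetarian — reject
B: has whey, so not dairy-free — out
C: not usable as a sweetener; has rice, so not rice-free — no
D: has bacon, so not vegetarian; has milk, so not dairy-free — out
E: only honey and millet; none excluded — valid
F: has whey, so not dairy-free — no
G: has crab, so not vegetarian — out
H: no rice, no dairy — OK
I: every rule checks out — OK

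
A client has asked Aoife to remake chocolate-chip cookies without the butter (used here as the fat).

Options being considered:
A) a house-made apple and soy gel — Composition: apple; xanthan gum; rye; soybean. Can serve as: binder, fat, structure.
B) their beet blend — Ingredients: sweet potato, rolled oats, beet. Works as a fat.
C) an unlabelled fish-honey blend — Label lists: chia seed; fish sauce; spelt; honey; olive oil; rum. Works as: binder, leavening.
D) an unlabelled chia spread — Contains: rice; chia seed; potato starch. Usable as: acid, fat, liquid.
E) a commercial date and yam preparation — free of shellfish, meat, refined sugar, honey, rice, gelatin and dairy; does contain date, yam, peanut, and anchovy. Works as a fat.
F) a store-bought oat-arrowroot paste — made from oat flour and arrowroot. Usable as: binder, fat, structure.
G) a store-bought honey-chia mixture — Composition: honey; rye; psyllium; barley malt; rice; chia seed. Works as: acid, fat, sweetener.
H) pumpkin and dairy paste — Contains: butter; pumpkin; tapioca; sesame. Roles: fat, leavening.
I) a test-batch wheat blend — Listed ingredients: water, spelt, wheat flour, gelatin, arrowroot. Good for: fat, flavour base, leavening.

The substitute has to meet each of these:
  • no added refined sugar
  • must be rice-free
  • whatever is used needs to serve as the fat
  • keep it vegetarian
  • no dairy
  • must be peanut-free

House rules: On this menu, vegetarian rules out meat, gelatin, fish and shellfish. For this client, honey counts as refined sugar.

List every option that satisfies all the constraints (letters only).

A, B, F

A: rye and soybean etc. — none of it excluded — valid
B: only rolled oats, beet and sweet potato; none excluded — keep
C: not usable as a fat; has fish sauce, so not vegetarian (and 1 more) — no
D: has rice, so not rice-free — no
E: has anchovy, so not vegetarian; has peanut, so not peanut-free — reject
F: only oat flour and arrowroot; none excluded — valid
G: has rice, so not rice-free; has honey, so not no-added-sugar — reject
H: has butter, so not dairy-free — no
I: has gelatin, so not vegetarian — out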